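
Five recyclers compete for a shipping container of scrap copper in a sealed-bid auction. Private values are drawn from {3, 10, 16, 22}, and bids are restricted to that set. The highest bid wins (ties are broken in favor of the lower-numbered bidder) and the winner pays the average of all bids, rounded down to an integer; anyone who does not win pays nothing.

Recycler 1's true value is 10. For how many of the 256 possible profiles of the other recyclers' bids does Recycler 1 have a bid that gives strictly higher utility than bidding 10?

Others bid (3, 3, 3, 3): truth gives 6; bid 3 gives 7 > 6. Violating.
Others bid (3, 3, 3, 16): truth gives 0; bid 16 gives 2 > 0. Violating.
Others bid (3, 3, 10, 16): truth gives 0; bid 16 gives 1 > 0. Violating.
Others bid (3, 3, 16, 3): truth gives 0; bid 16 gives 2 > 0. Violating.
Others bid (3, 3, 3, 10): truth gives 5; no alternative beats it.
Others bid (3, 3, 3, 22): truth gives 0; no alternative beats it.
(Checking all 256 profiles: 17 have a profitable deviation, 239 do not.)

17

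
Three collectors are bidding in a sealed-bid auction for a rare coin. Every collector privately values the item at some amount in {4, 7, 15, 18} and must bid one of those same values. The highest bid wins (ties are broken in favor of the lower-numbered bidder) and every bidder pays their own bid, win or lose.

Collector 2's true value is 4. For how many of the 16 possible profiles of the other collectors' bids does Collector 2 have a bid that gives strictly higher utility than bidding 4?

2

Others bid (4, 4): truth gives -4; bid 7 gives -3 > -4. Violating.
Others bid (4, 7): truth gives -4; bid 7 gives -3 > -4. Violating.
Others bid (4, 15): truth gives -4; no alternative beats it.
Others bid (4, 18): truth gives -4; no alternative beats it.
(Checking all 16 profiles: 2 have a profitable deviation, 14 do not.)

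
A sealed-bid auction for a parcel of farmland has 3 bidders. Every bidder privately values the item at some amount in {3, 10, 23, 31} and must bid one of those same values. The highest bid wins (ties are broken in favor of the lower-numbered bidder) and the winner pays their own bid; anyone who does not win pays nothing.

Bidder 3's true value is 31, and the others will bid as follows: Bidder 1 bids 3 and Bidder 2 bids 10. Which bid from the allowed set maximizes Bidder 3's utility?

23

Bid 3: loses, pays 0, utility 0.
Bid 10: loses, pays 0, utility 0.
Bid 23: wins, pays 23, utility 31 - 23 = 8.
Bid 31: wins, pays 31, utility 31 - 31 = 0.
The best choice is 23 with utility 8.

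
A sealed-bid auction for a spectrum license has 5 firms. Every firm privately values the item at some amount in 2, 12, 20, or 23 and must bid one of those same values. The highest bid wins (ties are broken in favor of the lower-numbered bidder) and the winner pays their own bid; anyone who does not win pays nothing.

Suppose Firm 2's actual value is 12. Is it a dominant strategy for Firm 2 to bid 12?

Yes

Check each profile of the others' bids and compare truth against every alternative bid.
Others bid (2, 2, 2, 2): truth gives 0, best alternative gives 0.
Others bid (2, 2, 2, 12): truth gives 0, best alternative gives 0.
Others bid (2, 2, 2, 20): truth gives 0, best alternative gives 0.
Others bid (2, 2, 2, 23): truth gives 0, best alternative gives 0.
Others bid (2, 2, 12, 2): truth gives 0, best alternative gives 0.
Others bid (2, 2, 12, 12): truth gives 0, best alternative gives 0.
(Remaining 250 profiles checked similarly; truth is weakly best in each.)
In every case the truthful bid is at least as good as any alternative, so it is a dominant strategy.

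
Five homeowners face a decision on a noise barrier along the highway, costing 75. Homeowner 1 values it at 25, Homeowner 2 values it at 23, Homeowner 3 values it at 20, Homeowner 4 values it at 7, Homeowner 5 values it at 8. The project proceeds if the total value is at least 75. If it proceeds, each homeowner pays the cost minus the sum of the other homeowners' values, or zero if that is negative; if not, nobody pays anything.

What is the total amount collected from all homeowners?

Total value 83 ≥ cost 75, so it is built.
Homeowner 1: others sum to 58; max(0, 75 - 58) = 17.
Homeowner 2: others sum to 60; max(0, 75 - 60) = 15.
Homeowner 3: others sum to 63; max(0, 75 - 63) = 12.
Homeowner 4: others sum to 76; max(0, 75 - 76) = 0.
Homeowner 5: others sum to 75; max(0, 75 - 75) = 0.
Total collected = 17 + 15 + 12 + 0 + 0 = 44.

44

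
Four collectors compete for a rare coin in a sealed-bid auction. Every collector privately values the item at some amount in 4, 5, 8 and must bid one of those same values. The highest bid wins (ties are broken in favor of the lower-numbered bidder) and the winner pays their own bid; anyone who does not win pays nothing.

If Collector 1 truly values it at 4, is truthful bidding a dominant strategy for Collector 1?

Check each profile of the others' bids and compare truth against every alternative bid.
Others bid (4, 4, 4): truth gives 0, best alternative gives -1.
Others bid (4, 4, 5): truth gives 0, best alternative gives -1.
Others bid (4, 5, 4): truth gives 0, best alternative gives -1.
Others bid (4, 5, 5): truth gives 0, best alternative gives -1.
Others bid (5, 4, 4): truth gives 0, best alternative gives -1.
Others bid (5, 4, 5): truth gives 0, best alternative gives -1.
(Remaining 21 profiles checked similarly; truth is weakly best in each.)
In every case the truthful bid is at least as good as any alternative, so it is a dominant strategy.

Yes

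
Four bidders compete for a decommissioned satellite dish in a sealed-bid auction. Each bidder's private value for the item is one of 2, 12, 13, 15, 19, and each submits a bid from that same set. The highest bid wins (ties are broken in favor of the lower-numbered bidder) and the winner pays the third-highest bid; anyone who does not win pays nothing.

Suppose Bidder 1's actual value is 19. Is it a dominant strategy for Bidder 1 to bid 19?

Yes

Check each profile of the others' bids and compare truth against every alternative bid.
Others bid (2, 2, 19): truth gives 17, best alternative gives 0.
Others bid (2, 19, 2): truth gives 17, best alternative gives 0.
Others bid (19, 2, 2): truth gives 17, best alternative gives 0.
Others bid (2, 12, 19): truth gives 7, best alternative gives 0.
Others bid (2, 19, 12): truth gives 7, best alternative gives 0.
Others bid (12, 2, 19): truth gives 7, best alternative gives 0.
(Remaining 119 profiles checked similarly; truth is weakly best in each.)
In every case the truthful bid is at least as good as any alternative, so it is a dominant strategy.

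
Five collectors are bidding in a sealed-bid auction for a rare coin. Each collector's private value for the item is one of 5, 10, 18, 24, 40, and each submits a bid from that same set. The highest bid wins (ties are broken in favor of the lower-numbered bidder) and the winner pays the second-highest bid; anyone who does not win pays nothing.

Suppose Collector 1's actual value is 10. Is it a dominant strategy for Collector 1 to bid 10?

Yes

Check each profile of the others' bids and compare truth against every alternative bid.
Others bid (5, 5, 5, 5): truth gives 5, best alternative gives 5.
Others bid (5, 5, 5, 10): truth gives 0, best alternative gives 0.
Others bid (5, 5, 5, 18): truth gives 0, best alternative gives 0.
Others bid (5, 5, 5, 24): truth gives 0, best alternative gives 0.
Others bid (5, 5, 5, 40): truth gives 0, best alternative gives 0.
Others bid (5, 5, 10, 5): truth gives 0, best alternative gives 0.
(Remaining 619 profiles checked similarly; truth is weakly best in each.)
In every case the truthful bid is at least as good as any alternative, so it is a dominant strategy.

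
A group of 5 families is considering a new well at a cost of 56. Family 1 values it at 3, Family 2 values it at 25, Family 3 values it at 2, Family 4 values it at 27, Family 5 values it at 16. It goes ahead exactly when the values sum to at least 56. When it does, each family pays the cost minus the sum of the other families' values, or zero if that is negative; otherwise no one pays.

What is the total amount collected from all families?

18

Total value 73 ≥ cost 56, so it is built.
Family 1: others sum to 70; max(0, 56 - 70) = 0.
Family 2: others sum to 48; max(0, 56 - 48) = 8.
Family 3: others sum to 71; max(0, 56 - 71) = 0.
Family 4: others sum to 46; max(0, 56 - 46) = 10.
Family 5: others sum to 57; max(0, 56 - 57) = 0.
Total collected = 0 + 8 + 0 + 10 + 0 = 18.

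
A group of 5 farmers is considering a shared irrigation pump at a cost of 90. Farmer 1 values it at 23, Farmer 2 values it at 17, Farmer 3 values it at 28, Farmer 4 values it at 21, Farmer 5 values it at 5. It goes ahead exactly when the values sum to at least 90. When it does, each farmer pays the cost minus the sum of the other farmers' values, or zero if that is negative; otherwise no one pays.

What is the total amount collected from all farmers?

Total value 94 ≥ cost 90, so it is built.
Farmer 1: others sum to 71; max(0, 90 - 71) = 19.
Farmer 2: others sum to 77; max(0, 90 - 77) = 13.
Farmer 3: others sum to 66; max(0, 90 - 66) = 24.
Farmer 4: others sum to 73; max(0, 90 - 73) = 17.
Farmer 5: others sum to 89; max(0, 90 - 89) = 1.
Total collected = 19 + 13 + 24 + 17 + 1 = 74.

74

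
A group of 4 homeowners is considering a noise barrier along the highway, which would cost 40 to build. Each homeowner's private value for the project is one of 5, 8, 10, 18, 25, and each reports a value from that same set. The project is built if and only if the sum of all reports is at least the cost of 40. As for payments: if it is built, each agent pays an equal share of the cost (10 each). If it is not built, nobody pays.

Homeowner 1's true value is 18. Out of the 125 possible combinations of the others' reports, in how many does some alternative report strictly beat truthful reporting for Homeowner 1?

10

Others report (5, 5, 5): truth gives 0; report 25 gives 8 > 0. Violating.
Others report (5, 5, 8): truth gives 0; report 25 gives 8 > 0. Violating.
Others report (5, 5, 10): truth gives 0; report 25 gives 8 > 0. Violating.
Others report (5, 8, 5): truth gives 0; report 25 gives 8 > 0. Violating.
Others report (5, 5, 18): truth gives 8; no alternative beats it.
Others report (5, 5, 25): truth gives 8; no alternative beats it.
(Checking all 125 profiles: 10 have a profitable deviation, 115 do not.)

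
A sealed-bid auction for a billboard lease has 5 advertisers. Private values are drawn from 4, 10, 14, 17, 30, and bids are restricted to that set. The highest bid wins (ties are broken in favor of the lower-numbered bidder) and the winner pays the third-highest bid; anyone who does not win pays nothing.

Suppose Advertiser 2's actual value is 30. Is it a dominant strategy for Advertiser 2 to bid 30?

Yes

Check each profile of the others' bids and compare truth against every alternative bid.
Others bid (4, 4, 4, 30): truth gives 26, best alternative gives 0.
Others bid (4, 4, 30, 4): truth gives 26, best alternative gives 0.
Others bid (4, 30, 4, 4): truth gives 26, best alternative gives 0.
Others bid (17, 4, 4, 4): truth gives 26, best alternative gives 0.
Others bid (4, 4, 10, 30): truth gives 20, best alternative gives 0.
Others bid (4, 4, 30, 10): truth gives 20, best alternative gives 0.
(Remaining 619 profiles checked similarly; truth is weakly best in each.)
In every case the truthful bid is at least as good as any alternative, so it is a dominant strategy.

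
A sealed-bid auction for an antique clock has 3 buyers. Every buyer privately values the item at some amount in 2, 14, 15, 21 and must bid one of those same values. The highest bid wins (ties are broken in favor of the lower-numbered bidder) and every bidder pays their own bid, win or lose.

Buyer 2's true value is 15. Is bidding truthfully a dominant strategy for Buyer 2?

No

Consider the case where Buyer 1 bids 2 and Buyer 3 bids 2.
Truthful bid 15: wins, pays 15, utility 15 - 15 = 0.
Bid 14 instead: wins, pays 14, utility 15 - 14 = 1.
Since 1 > 0, bidding 14 is strictly better here, so truthful bidding is not dominant.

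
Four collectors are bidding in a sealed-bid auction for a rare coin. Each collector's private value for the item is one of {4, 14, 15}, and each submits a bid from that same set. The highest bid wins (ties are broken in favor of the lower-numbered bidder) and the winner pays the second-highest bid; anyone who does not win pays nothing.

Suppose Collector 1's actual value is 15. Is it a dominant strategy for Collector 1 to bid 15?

Check each profile of the others' bids and compare truth against every alternative bid.
Others bid (4, 4, 4): truth gives 11, best alternative gives 11.
Others bid (4, 4, 14): truth gives 1, best alternative gives 1.
Others bid (4, 14, 4): truth gives 1, best alternative gives 1.
Others bid (4, 14, 14): truth gives 1, best alternative gives 1.
Others bid (14, 4, 4): truth gives 1, best alternative gives 1.
Others bid (14, 4, 14): truth gives 1, best alternative gives 1.
(Remaining 21 profiles checked similarly; truth is weakly best in each.)
In every case the truthful bid is at least as good as any alternative, so it is a dominant strategy.

Yes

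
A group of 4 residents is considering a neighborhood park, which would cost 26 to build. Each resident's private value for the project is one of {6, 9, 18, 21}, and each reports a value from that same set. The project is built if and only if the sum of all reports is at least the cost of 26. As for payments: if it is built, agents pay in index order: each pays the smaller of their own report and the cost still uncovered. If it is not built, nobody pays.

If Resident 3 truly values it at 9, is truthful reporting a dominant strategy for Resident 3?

Consider the case where Resident 1 reports 6, Resident 2 reports 6 and Resident 4 reports 9.
Truthful report 9: project built, pays 9, utility 9 - 9 = 0.
Report 6 instead: project built, pays 6, utility 9 - 6 = 3.
Since 3 > 0, reporting 6 is strictly better here, so truthful reporting is not dominant.

No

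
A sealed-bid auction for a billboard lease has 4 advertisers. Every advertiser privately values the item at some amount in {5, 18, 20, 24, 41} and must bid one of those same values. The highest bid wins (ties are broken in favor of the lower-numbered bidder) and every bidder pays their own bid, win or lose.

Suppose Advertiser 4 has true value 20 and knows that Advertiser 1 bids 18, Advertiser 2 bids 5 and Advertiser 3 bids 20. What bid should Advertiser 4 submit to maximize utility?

24

Bid 5: loses but pays 5, utility -5.
Bid 18: loses but pays 18, utility -18.
Bid 20: loses but pays 20, utility -20.
Bid 24: wins, pays 24, utility 20 - 24 = -4.
Bid 41: wins, pays 41, utility 20 - 41 = -21.
The best choice is 24 with utility -4.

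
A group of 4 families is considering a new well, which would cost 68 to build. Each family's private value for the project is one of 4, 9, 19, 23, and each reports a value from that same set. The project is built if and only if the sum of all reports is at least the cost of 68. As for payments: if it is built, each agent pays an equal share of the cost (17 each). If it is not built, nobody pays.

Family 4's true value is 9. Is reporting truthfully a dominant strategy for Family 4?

Consider the case where Family 1 reports 19, Family 2 reports 19 and Family 3 reports 23.
Truthful report 9: project built, pays 17, utility 9 - 17 = -8.
Report 4 instead: project not built, utility 0.
Since 0 > -8, reporting 4 is strictly better here, so truthful reporting is not dominant.

No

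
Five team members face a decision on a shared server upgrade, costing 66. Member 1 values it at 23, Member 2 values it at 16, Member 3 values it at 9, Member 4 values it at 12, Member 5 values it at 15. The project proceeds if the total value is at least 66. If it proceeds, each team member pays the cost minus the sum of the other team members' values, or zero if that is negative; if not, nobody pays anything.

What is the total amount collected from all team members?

Total value 75 ≥ cost 66, so it is built.
Member 1: others sum to 52; max(0, 66 - 52) = 14.
Member 2: others sum to 59; max(0, 66 - 59) = 7.
Member 3: others sum to 66; max(0, 66 - 66) = 0.
Member 4: others sum to 63; max(0, 66 - 63) = 3.
Member 5: others sum to 60; max(0, 66 - 60) = 6.
Total collected = 14 + 7 + 0 + 3 + 6 = 30.

30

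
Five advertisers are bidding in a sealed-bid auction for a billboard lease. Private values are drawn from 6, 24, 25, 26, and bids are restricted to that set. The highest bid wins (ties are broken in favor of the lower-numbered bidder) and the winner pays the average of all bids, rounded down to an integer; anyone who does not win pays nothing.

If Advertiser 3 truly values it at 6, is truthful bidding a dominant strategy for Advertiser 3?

Yes

Check each profile of the others' bids and compare truth against every alternative bid.
Others bid (6, 6, 24, 24): truth gives 0, best alternative gives -10.
Others bid (6, 6, 6, 24): truth gives 0, best alternative gives -7.
Others bid (6, 6, 24, 6): truth gives 0, best alternative gives -7.
Others bid (6, 6, 6, 6): truth gives 0, best alternative gives -3.
Others bid (6, 6, 6, 25): truth gives 0, best alternative gives 0.
Others bid (6, 6, 6, 26): truth gives 0, best alternative gives 0.
(Remaining 250 profiles checked similarly; truth is weakly best in each.)
In every case the truthful bid is at least as good as any alternative, so it is a dominant strategy.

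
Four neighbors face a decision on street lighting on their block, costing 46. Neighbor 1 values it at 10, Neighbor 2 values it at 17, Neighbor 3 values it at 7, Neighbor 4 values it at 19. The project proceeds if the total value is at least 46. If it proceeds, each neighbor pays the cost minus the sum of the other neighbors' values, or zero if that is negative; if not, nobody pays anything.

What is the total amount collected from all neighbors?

25

Total value 53 ≥ cost 46, so it is built.
Neighbor 1: others sum to 43; max(0, 46 - 43) = 3.
Neighbor 2: others sum to 36; max(0, 46 - 36) = 10.
Neighbor 3: others sum to 46; max(0, 46 - 46) = 0.
Neighbor 4: others sum to 34; max(0, 46 - 34) = 12.
Total collected = 3 + 10 + 0 + 12 = 25.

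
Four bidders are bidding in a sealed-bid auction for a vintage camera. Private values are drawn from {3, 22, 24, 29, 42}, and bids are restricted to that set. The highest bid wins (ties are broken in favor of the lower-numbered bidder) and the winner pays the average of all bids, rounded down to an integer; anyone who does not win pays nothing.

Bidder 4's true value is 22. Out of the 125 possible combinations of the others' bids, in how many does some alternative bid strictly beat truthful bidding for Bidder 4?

Others bid (3, 3, 22): truth gives 0; bid 24 gives 9 > 0. Violating.
Others bid (3, 3, 24): truth gives 0; bid 29 gives 8 > 0. Violating.
Others bid (3, 3, 29): truth gives 0; bid 42 gives 3 > 0. Violating.
Others bid (3, 22, 3): truth gives 0; bid 24 gives 9 > 0. Violating.
Others bid (3, 3, 3): truth gives 15; no alternative beats it.
Others bid (3, 3, 42): truth gives 0; no alternative beats it.
(Checking all 125 profiles: 21 have a profitable deviation, 104 do not.)

21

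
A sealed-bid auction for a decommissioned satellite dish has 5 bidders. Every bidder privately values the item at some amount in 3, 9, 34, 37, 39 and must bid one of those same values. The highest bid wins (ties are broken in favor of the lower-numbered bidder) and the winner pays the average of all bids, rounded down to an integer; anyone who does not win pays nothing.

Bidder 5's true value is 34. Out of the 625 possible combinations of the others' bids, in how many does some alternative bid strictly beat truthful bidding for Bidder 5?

Others bid (3, 3, 3, 3): truth gives 25; bid 9 gives 30 > 25. Violating.
Others bid (3, 3, 3, 34): truth gives 0; bid 37 gives 18 > 0. Violating.
Others bid (3, 3, 3, 37): truth gives 0; bid 39 gives 17 > 0. Violating.
Others bid (3, 3, 9, 34): truth gives 0; bid 37 gives 17 > 0. Violating.
Others bid (3, 3, 3, 9): truth gives 24; no alternative beats it.
Others bid (3, 3, 3, 39): truth gives 0; no alternative beats it.
(Checking all 625 profiles: 225 have a profitable deviation, 400 do not.)

225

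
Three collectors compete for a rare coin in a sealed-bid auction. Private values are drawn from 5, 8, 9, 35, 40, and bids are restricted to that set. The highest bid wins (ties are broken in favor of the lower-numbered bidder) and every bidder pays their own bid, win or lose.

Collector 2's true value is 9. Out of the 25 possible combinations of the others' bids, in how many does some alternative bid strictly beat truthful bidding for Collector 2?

21

Others bid (5, 5): truth gives 0; bid 8 gives 1 > 0. Violating.
Others bid (5, 8): truth gives 0; bid 8 gives 1 > 0. Violating.
Others bid (5, 35): truth gives -9; bid 5 gives -5 > -9. Violating.
Others bid (5, 40): truth gives -9; bid 5 gives -5 > -9. Violating.
Others bid (5, 9): truth gives 0; no alternative beats it.
Others bid (8, 5): truth gives 0; no alternative beats it.
(Checking all 25 profiles: 21 have a profitable deviation, 4 do not.)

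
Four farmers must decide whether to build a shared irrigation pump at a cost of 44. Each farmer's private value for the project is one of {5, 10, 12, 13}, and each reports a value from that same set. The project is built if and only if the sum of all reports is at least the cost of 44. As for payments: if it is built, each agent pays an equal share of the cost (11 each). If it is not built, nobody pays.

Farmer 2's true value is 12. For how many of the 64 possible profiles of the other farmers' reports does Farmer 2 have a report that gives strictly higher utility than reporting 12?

3

Others report (5, 13, 13): truth gives 0; report 13 gives 1 > 0. Violating.
Others report (13, 5, 13): truth gives 0; report 13 gives 1 > 0. Violating.
Others report (13, 13, 5): truth gives 0; report 13 gives 1 > 0. Violating.
Others report (5, 5, 5): truth gives 0; no alternative beats it.
Others report (5, 5, 10): truth gives 0; no alternative beats it.
(Checking all 64 profiles: 3 have a profitable deviation, 61 do not.)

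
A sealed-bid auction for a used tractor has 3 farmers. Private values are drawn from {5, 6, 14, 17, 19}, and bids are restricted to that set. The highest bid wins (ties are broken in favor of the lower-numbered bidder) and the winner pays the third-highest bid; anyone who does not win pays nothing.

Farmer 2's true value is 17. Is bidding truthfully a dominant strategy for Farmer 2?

Consider the case where Farmer 1 bids 5 and Farmer 3 bids 19.
Truthful bid 17: loses, pays 0, utility 0.
Bid 19 instead: wins, pays 5, utility 17 - 5 = 12.
Since 12 > 0, bidding 19 is strictly better here, so truthful bidding is not dominant.

No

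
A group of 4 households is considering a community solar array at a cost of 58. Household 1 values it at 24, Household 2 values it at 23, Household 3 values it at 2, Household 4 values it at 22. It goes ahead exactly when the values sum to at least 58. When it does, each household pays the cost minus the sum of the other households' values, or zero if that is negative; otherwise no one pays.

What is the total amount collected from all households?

Total value 71 ≥ cost 58, so it is built.
Household 1: others sum to 47; max(0, 58 - 47) = 11.
Household 2: others sum to 48; max(0, 58 - 48) = 10.
Household 3: others sum to 69; max(0, 58 - 69) = 0.
Household 4: others sum to 49; max(0, 58 - 49) = 9.
Total collected = 11 + 10 + 0 + 9 = 30.

30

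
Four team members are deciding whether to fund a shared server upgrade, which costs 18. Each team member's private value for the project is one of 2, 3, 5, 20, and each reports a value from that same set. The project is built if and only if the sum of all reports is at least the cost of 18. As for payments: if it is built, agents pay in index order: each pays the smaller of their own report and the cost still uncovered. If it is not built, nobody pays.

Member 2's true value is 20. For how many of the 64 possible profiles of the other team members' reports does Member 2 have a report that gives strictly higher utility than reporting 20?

25

Others report (2, 2, 20): truth gives 4; report 2 gives 18 > 4. Violating.
Others report (2, 3, 20): truth gives 4; report 2 gives 18 > 4. Violating.
Others report (2, 5, 20): truth gives 4; report 2 gives 18 > 4. Violating.
Others report (2, 20, 2): truth gives 4; report 2 gives 18 > 4. Violating.
Others report (2, 2, 2): truth gives 4; no alternative beats it.
Others report (2, 2, 3): truth gives 4; no alternative beats it.
(Checking all 64 profiles: 25 have a profitable deviation, 39 do not.)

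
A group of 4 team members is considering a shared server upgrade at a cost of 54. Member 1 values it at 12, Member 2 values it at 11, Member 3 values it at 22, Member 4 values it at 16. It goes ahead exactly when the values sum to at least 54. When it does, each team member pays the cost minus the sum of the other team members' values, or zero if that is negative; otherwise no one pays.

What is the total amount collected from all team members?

33

Total value 61 ≥ cost 54, so it is built.
Member 1: others sum to 49; max(0, 54 - 49) = 5.
Member 2: others sum to 50; max(0, 54 - 50) = 4.
Member 3: others sum to 39; max(0, 54 - 39) = 15.
Member 4: others sum to 45; max(0, 54 - 45) = 9.
Total collected = 5 + 4 + 15 + 9 = 33.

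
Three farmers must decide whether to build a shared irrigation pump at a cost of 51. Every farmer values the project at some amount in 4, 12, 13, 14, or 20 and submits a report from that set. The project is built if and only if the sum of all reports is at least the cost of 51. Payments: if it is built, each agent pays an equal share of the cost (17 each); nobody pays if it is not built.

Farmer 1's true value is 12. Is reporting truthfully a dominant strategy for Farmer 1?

Consider the case where Farmer 2 reports 20 and Farmer 3 reports 20.
Truthful report 12: project built, pays 17, utility 12 - 17 = -5.
Report 4 instead: project not built, utility 0.
Since 0 > -5, reporting 4 is strictly better here, so truthful reporting is not dominant.

No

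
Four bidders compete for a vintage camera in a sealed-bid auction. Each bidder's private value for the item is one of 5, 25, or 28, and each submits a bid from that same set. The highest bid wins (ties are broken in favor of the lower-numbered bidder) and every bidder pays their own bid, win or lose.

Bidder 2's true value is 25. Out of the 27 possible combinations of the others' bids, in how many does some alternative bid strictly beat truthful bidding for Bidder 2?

Others bid (5, 5, 28): truth gives -25; bid 28 gives -3 > -25. Violating.
Others bid (5, 25, 28): truth gives -25; bid 28 gives -3 > -25. Violating.
Others bid (5, 28, 5): truth gives -25; bid 28 gives -3 > -25. Violating.
Others bid (5, 28, 25): truth gives -25; bid 28 gives -3 > -25. Violating.
Others bid (5, 5, 5): truth gives 0; no alternative beats it.
Others bid (5, 5, 25): truth gives 0; no alternative beats it.
(Checking all 27 profiles: 23 have a profitable deviation, 4 do not.)

23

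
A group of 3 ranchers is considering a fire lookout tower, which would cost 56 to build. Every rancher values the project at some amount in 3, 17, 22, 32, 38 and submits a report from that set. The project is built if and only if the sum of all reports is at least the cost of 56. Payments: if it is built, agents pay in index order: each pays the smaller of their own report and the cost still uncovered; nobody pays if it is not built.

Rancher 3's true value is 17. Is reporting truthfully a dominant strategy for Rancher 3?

Yes

Check each profile of the others' reports and compare truth against every alternative report.
Others report (22, 38): truth gives 17, best alternative gives 17.
Others report (32, 32): truth gives 17, best alternative gives 17.
Others report (32, 38): truth gives 17, best alternative gives 17.
Others report (38, 22): truth gives 17, best alternative gives 17.
Others report (38, 32): truth gives 17, best alternative gives 17.
Others report (38, 38): truth gives 17, best alternative gives 17.
(Remaining 19 profiles checked similarly; truth is weakly best in each.)
In every case the truthful report is at least as good as any alternative, so it is a dominant strategy.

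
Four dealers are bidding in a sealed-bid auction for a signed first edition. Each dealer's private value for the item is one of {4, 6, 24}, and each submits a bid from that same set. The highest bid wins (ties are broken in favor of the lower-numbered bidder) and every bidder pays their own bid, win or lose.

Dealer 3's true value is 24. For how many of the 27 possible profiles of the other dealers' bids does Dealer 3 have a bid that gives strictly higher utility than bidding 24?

17

Others bid (4, 4, 4): truth gives 0; bid 6 gives 18 > 0. Violating.
Others bid (4, 4, 6): truth gives 0; bid 6 gives 18 > 0. Violating.
Others bid (4, 24, 4): truth gives -24; bid 4 gives -4 > -24. Violating.
Others bid (4, 24, 6): truth gives -24; bid 4 gives -4 > -24. Violating.
Others bid (4, 4, 24): truth gives 0; no alternative beats it.
Others bid (4, 6, 4): truth gives 0; no alternative beats it.
(Checking all 27 profiles: 17 have a profitable deviation, 10 do not.)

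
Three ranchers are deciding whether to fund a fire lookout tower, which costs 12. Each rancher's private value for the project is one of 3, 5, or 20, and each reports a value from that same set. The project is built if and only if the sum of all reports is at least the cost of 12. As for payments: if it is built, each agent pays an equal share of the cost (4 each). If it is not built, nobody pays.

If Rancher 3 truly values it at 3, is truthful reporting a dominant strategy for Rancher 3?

Yes

Check each profile of the others' reports and compare truth against every alternative report.
Others report (3, 5): truth gives 0, best alternative gives -1.
Others report (5, 3): truth gives 0, best alternative gives -1.
Others report (3, 20): truth gives -1, best alternative gives -1.
Others report (5, 5): truth gives -1, best alternative gives -1.
Others report (5, 20): truth gives -1, best alternative gives -1.
Others report (20, 3): truth gives -1, best alternative gives -1.
(Remaining 3 profiles checked similarly; truth is weakly best in each.)
In every case the truthful report is at least as good as any alternative, so it is a dominant strategy.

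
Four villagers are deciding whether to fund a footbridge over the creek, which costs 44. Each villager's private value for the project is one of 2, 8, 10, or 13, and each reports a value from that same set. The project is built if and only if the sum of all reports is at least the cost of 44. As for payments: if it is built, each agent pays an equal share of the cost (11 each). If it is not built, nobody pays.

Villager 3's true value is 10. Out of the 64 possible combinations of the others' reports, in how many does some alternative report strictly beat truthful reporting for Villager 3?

7

Others report (8, 13, 13): truth gives -1; report 2 gives 0 > -1. Violating.
Others report (10, 13, 13): truth gives -1; report 2 gives 0 > -1. Violating.
Others report (13, 8, 13): truth gives -1; report 2 gives 0 > -1. Violating.
Others report (13, 10, 13): truth gives -1; report 2 gives 0 > -1. Violating.
Others report (2, 2, 2): truth gives 0; no alternative beats it.
Others report (2, 2, 8): truth gives 0; no alternative beats it.
(Checking all 64 profiles: 7 have a profitable deviation, 57 do not.)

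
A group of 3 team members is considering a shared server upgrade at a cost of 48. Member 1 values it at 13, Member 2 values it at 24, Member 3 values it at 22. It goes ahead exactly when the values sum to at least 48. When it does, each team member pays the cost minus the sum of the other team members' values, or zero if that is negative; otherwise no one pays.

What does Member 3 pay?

Total value 59 ≥ cost 48, so the project is built.
The other team members' values sum to 37.
Cost minus that sum is 48 - 37 = 11.

11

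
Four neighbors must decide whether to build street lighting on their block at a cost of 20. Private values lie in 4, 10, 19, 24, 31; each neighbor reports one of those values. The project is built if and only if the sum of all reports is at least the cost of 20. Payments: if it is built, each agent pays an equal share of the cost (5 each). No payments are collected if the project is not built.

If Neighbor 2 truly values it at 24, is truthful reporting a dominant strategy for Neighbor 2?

Yes

Check each profile of the others' reports and compare truth against every alternative report.
Others report (4, 4, 4): truth gives 19, best alternative gives 19.
Others report (4, 4, 10): truth gives 19, best alternative gives 19.
Others report (4, 4, 19): truth gives 19, best alternative gives 19.
Others report (4, 4, 24): truth gives 19, best alternative gives 19.
Others report (4, 4, 31): truth gives 19, best alternative gives 19.
Others report (4, 10, 4): truth gives 19, best alternative gives 19.
(Remaining 119 profiles checked similarly; truth is weakly best in each.)
In every case the truthful report is at least as good as any alternative, so it is a dominant strategy.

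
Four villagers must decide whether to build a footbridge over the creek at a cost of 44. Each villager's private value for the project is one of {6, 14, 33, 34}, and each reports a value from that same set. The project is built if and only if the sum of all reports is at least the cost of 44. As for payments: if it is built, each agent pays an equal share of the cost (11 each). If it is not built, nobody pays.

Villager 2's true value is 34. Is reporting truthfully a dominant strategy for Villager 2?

Check each profile of the others' reports and compare truth against every alternative report.
Others report (6, 6, 6): truth gives 23, best alternative gives 23.
Others report (6, 6, 14): truth gives 23, best alternative gives 23.
Others report (6, 6, 33): truth gives 23, best alternative gives 23.
Others report (6, 6, 34): truth gives 23, best alternative gives 23.
Others report (6, 14, 6): truth gives 23, best alternative gives 23.
Others report (6, 14, 14): truth gives 23, best alternative gives 23.
(Remaining 58 profiles checked similarly; truth is weakly best in each.)
In every case the truthful report is at least as good as any alternative, so it is a dominant strategy.

Yes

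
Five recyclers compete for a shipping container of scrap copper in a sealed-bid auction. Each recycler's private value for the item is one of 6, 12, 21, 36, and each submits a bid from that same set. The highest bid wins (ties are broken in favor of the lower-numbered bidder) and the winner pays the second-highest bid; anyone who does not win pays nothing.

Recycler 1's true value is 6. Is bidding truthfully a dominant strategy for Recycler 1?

Yes

Check each profile of the others' bids and compare truth against every alternative bid.
Others bid (6, 6, 6, 12): truth gives 0, best alternative gives -6.
Others bid (6, 6, 12, 6): truth gives 0, best alternative gives -6.
Others bid (6, 6, 12, 12): truth gives 0, best alternative gives -6.
Others bid (6, 12, 6, 6): truth gives 0, best alternative gives -6.
Others bid (6, 12, 6, 12): truth gives 0, best alternative gives -6.
Others bid (6, 12, 12, 6): truth gives 0, best alternative gives -6.
(Remaining 250 profiles checked similarly; truth is weakly best in each.)
In every case the truthful bid is at least as good as any alternative, so it is a dominant strategy.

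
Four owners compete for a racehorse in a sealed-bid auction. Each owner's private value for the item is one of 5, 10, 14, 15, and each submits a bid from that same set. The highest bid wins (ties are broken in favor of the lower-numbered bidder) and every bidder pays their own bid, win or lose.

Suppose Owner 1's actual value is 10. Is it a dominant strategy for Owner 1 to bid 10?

No

Consider the case where Owner 2 bids 5, Owner 3 bids 5 and Owner 4 bids 5.
Truthful bid 10: wins, pays 10, utility 10 - 10 = 0.
Bid 5 instead: wins, pays 5, utility 10 - 5 = 5.
Since 5 > 0, bidding 5 is strictly better here, so truthful bidding is not dominant.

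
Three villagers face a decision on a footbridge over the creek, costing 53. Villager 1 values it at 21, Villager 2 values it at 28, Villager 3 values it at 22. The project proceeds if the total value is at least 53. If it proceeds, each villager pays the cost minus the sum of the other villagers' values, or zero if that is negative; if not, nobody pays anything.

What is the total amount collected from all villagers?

Total value 71 ≥ cost 53, so it is built.
Villager 1: others sum to 50; max(0, 53 - 50) = 3.
Villager 2: others sum to 43; max(0, 53 - 43) = 10.
Villager 3: others sum to 49; max(0, 53 - 49) = 4.
Total collected = 3 + 10 + 4 = 17.

17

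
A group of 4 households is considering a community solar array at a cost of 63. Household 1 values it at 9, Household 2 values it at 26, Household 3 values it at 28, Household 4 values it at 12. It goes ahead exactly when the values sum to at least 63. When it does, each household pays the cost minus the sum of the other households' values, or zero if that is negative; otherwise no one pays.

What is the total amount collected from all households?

30

Total value 75 ≥ cost 63, so it is built.
Household 1: others sum to 66; max(0, 63 - 66) = 0.
Household 2: others sum to 49; max(0, 63 - 49) = 14.
Household 3: others sum to 47; max(0, 63 - 47) = 16.
Household 4: others sum to 63; max(0, 63 - 63) = 0.
Total collected = 0 + 14 + 16 + 0 = 30.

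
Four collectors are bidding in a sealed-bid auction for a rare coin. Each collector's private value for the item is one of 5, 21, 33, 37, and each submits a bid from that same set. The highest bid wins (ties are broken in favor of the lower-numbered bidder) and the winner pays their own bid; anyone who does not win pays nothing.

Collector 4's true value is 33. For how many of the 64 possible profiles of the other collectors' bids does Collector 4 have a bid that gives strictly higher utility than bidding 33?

1

Others bid (5, 5, 5): truth gives 0; bid 21 gives 12 > 0. Violating.
Others bid (5, 5, 21): truth gives 0; no alternative beats it.
Others bid (5, 5, 33): truth gives 0; no alternative beats it.
(Checking all 64 profiles: 1 has a profitable deviation, 63 do not.)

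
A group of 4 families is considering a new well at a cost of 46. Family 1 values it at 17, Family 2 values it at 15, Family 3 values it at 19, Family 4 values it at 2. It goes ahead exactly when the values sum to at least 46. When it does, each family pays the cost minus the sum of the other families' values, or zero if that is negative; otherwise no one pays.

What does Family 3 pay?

12

Total value 53 ≥ cost 46, so the project is built.
The other families' values sum to 34.
Cost minus that sum is 46 - 34 = 12.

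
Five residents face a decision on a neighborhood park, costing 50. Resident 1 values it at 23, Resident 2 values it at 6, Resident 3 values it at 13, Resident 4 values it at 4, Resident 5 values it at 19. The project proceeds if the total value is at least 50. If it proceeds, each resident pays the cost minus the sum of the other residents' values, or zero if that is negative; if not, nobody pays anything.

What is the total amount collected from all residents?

Total value 65 ≥ cost 50, so it is built.
Resident 1: others sum to 42; max(0, 50 - 42) = 8.
Resident 2: others sum to 59; max(0, 50 - 59) = 0.
Resident 3: others sum to 52; max(0, 50 - 52) = 0.
Resident 4: others sum to 61; max(0, 50 - 61) = 0.
Resident 5: others sum to 46; max(0, 50 - 46) = 4.
Total collected = 8 + 0 + 0 + 0 + 4 = 12.

12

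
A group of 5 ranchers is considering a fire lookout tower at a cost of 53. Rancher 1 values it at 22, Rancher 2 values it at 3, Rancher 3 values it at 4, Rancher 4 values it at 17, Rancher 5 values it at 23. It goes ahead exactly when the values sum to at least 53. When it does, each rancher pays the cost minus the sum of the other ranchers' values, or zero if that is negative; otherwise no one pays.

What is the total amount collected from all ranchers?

Total value 69 ≥ cost 53, so it is built.
Rancher 1: others sum to 47; max(0, 53 - 47) = 6.
Rancher 2: others sum to 66; max(0, 53 - 66) = 0.
Rancher 3: others sum to 65; max(0, 53 - 65) = 0.
Rancher 4: others sum to 52; max(0, 53 - 52) = 1.
Rancher 5: others sum to 46; max(0, 53 - 46) = 7.
Total collected = 6 + 0 + 0 + 1 + 7 = 14.

14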